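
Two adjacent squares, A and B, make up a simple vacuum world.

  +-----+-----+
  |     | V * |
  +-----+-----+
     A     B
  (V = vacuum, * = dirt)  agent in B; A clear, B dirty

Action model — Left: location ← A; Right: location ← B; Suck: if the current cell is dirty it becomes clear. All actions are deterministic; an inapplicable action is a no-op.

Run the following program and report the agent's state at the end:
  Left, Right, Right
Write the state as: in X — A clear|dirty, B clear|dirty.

step 1/3 (Left): in A — A clear, B dirty
step 2/3 (Right): in B — A clear, B dirty
step 3/3 (Right): in B — A clear, B dirty

in B — A clear, B dirty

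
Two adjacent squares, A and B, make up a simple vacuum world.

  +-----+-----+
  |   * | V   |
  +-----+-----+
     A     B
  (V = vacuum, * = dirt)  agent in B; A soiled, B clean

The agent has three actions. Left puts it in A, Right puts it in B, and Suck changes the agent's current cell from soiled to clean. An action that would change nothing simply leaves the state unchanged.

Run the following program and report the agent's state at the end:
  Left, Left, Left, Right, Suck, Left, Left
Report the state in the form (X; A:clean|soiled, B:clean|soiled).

(A; A:soiled, B:clean)

t=1 Left ⇒ (A; A:soiled, B:clean)
t=2 Left ⇒ (A; A:soiled, B:clean)
t=3 Left ⇒ (A; A:soiled, B:clean)
t=4 Right ⇒ (B; A:soiled, B:clean)
t=5 Suck ⇒ (B; A:soiled, B:clean)
t=6 Left ⇒ (A; A:soiled, B:clean)
t=7 Left ⇒ (A; A:soiled, B:clean)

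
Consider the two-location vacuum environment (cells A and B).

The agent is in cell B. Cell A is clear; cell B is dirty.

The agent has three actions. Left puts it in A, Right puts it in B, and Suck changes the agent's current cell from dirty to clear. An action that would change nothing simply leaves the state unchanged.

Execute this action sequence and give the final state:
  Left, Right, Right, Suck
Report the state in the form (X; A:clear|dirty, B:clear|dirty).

(B; A:clear, B:clear)

Left (#1): (A; A:clear, B:dirty)
Right (#2): (B; A:clear, B:dirty)
Right (#3): (B; A:clear, B:dirty)
Suck (#4): (B; A:clear, B:clear)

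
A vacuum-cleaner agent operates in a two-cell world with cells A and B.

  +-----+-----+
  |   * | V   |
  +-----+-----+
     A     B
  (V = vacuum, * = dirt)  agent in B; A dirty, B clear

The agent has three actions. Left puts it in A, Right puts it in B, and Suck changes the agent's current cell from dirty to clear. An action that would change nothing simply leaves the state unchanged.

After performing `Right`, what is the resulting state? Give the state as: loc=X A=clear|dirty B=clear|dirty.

start: loc=B A=dirty B=clear
Right (#1): loc=B A=dirty B=clear

loc=B A=dirty B=clear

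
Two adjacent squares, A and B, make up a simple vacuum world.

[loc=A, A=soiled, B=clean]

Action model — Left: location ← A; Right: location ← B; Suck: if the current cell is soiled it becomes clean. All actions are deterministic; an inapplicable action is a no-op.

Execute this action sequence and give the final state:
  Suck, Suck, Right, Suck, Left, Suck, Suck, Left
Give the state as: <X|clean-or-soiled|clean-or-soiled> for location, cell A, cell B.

t=1 Suck ⇒ <A|clean|clean>
t=2 Suck ⇒ <A|clean|clean>
t=3 Right ⇒ <B|clean|clean>
t=4 Suck ⇒ <B|clean|clean>
t=5 Left ⇒ <A|clean|clean>
t=6 Suck ⇒ <A|clean|clean>
t=7 Suck ⇒ <A|clean|clean>
t=8 Left ⇒ <A|clean|clean>

<A|clean|clean>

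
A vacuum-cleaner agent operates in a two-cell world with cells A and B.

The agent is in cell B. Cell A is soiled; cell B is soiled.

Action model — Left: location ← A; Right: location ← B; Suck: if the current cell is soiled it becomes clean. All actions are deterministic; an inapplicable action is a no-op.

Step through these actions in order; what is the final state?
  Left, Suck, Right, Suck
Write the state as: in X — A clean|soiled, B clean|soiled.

in B — A clean, B clean

Left (#1): in A — A soiled, B soiled
Suck (#2): in A — A clean, B soiled
Right (#3): in B — A clean, B soiled
Suck (#4): in B — A clean, B clean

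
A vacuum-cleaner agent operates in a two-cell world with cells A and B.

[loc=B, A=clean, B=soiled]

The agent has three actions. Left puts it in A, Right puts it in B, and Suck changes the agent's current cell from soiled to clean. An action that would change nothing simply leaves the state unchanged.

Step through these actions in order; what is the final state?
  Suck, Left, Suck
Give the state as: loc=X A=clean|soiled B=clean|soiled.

Suck (#1): loc=B A=clean B=clean
Left (#2): loc=A A=clean B=clean
Suck (#3): loc=A A=clean B=clean

loc=A A=clean B=clean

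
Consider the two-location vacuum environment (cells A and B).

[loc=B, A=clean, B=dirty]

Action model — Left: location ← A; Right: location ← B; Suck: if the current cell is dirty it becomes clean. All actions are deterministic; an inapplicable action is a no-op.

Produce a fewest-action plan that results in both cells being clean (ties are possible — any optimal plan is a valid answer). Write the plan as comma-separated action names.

[1] after Suck: loc=B A=clean B=clean
min 1: B is dirty, one Suck

Suck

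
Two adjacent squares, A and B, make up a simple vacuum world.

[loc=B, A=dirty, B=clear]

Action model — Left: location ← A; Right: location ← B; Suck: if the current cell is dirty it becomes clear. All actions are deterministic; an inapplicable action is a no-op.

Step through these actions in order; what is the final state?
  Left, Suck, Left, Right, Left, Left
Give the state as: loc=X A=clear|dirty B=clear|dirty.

loc=A A=clear B=clear

step 1/6 (Left): loc=A A=dirty B=clear
step 2/6 (Suck): loc=A A=clear B=clear
step 3/6 (Left): loc=A A=clear B=clear
step 4/6 (Right): loc=B A=clear B=clear
step 5/6 (Left): loc=A A=clear B=clear
step 6/6 (Left): loc=A A=clear B=clear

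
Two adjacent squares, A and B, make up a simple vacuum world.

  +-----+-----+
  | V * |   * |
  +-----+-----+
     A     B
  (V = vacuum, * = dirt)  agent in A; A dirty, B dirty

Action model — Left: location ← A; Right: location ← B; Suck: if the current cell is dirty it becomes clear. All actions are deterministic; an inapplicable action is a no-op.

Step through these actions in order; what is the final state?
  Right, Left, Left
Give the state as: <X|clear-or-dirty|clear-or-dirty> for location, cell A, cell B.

step 1/3 (Right): <B|dirty|dirty>
step 2/3 (Left): <A|dirty|dirty>
step 3/3 (Left): <A|dirty|dirty>

<A|dirty|dirty>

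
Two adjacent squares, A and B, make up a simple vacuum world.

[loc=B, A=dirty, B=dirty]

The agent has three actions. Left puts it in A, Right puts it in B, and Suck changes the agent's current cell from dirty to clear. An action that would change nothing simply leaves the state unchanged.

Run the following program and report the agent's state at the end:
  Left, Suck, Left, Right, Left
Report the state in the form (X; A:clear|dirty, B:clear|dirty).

Left (#1): (A; A:dirty, B:dirty)
Suck (#2): (A; A:clear, B:dirty)
Left (#3): (A; A:clear, B:dirty)
Right (#4): (B; A:clear, B:dirty)
Left (#5): (A; A:clear, B:dirty)

(A; A:clear, B:dirty)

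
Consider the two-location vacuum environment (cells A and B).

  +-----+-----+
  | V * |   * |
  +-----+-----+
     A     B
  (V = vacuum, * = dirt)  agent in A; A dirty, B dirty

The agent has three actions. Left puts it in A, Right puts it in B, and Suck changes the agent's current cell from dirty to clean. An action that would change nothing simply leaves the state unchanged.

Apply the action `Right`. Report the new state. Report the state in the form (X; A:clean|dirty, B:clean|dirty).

(B; A:dirty, B:dirty)

start: (A; A:dirty, B:dirty)
1) do Right; now (B; A:dirty, B:dirty)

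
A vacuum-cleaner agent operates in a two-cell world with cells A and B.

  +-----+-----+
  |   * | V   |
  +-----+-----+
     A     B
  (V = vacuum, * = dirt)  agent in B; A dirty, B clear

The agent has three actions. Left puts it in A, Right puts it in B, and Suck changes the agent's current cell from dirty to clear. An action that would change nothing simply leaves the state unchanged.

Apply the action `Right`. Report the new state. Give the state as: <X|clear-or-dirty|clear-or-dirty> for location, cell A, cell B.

start: <B|dirty|clear>
1. Right → <B|dirty|clear>

<B|dirty|clear>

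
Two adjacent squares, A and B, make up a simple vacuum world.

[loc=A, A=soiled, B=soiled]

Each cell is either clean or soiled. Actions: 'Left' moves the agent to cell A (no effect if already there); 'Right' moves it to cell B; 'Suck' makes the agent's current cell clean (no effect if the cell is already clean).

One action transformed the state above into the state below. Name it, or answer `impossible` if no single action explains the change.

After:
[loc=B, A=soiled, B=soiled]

try  Left: in A — A soiled, B soiled
try Right: in B — A soiled, B soiled  ← match
try  Suck: in A — A clean, B soiled

Right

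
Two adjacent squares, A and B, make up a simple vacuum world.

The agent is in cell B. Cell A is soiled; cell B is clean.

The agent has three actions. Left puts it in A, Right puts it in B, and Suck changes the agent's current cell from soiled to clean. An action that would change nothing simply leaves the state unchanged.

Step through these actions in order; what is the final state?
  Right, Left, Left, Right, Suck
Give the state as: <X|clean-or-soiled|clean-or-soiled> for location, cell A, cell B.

<B|soiled|clean>

t=1 Right ⇒ <B|soiled|clean>
t=2 Left ⇒ <A|soiled|clean>
t=3 Left ⇒ <A|soiled|clean>
t=4 Right ⇒ <B|soiled|clean>
t=5 Suck ⇒ <B|soiled|clean>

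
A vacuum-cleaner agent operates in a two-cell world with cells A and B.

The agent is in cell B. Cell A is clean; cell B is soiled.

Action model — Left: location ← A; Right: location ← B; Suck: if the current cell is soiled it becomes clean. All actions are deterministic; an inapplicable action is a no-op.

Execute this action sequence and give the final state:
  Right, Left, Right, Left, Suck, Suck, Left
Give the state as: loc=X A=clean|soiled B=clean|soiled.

1) do Right; now loc=B A=clean B=soiled
2) do Left; now loc=A A=clean B=soiled
3) do Right; now loc=B A=clean B=soiled
4) do Left; now loc=A A=clean B=soiled
5) do Suck; now loc=A A=clean B=soiled
6) do Suck; now loc=A A=clean B=soiled
7) do Left; now loc=A A=clean B=soiled

loc=A A=clean B=soiled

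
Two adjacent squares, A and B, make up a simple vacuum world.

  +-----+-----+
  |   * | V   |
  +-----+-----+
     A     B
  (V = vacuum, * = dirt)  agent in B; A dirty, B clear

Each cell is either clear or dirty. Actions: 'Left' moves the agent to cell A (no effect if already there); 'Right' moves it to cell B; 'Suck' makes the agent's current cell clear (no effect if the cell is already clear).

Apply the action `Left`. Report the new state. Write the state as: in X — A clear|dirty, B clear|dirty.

in A — A dirty, B clear

start: in B — A dirty, B clear
Left (#1): in A — A dirty, B clear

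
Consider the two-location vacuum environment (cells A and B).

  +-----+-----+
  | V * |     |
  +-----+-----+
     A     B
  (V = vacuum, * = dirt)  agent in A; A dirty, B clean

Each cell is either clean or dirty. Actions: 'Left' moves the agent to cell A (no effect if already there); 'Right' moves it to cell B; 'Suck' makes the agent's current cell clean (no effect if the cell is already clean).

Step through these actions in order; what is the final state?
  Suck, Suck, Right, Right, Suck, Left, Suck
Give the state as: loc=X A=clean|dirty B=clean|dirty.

step 1/7 (Suck): loc=A A=clean B=clean
step 2/7 (Suck): loc=A A=clean B=clean
step 3/7 (Right): loc=B A=clean B=clean
step 4/7 (Right): loc=B A=clean B=clean
step 5/7 (Suck): loc=B A=clean B=clean
step 6/7 (Left): loc=A A=clean B=clean
step 7/7 (Suck): loc=A A=clean B=clean

loc=A A=clean B=clean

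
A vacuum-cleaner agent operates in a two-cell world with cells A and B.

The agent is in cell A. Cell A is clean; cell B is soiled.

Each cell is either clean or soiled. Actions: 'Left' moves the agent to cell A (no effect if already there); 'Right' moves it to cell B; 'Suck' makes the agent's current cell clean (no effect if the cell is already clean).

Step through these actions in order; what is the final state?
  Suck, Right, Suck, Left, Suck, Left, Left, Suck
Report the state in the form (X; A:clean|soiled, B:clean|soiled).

Suck (#1): (A; A:clean, B:soiled)
Right (#2): (B; A:clean, B:soiled)
Suck (#3): (B; A:clean, B:clean)
Left (#4): (A; A:clean, B:clean)
Suck (#5): (A; A:clean, B:clean)
Left (#6): (A; A:clean, B:clean)
Left (#7): (A; A:clean, B:clean)
Suck (#8): (A; A:clean, B:clean)

(A; A:clean, B:clean)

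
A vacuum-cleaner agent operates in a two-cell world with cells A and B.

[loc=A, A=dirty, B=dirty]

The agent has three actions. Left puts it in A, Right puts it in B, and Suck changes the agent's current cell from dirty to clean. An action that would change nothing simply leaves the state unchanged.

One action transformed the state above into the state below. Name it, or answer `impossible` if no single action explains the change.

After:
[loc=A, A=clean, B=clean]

try  Left: <A|dirty|dirty>
try Right: <B|dirty|dirty>
try  Suck: <A|clean|dirty>
no single action produces the after-state

impossible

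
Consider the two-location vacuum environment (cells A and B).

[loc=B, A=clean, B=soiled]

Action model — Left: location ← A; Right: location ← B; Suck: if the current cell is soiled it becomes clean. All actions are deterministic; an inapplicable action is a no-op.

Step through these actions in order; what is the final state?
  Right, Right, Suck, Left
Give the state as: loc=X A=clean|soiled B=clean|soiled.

loc=A A=clean B=clean

1. Right → loc=B A=clean B=soiled
2. Right → loc=B A=clean B=soiled
3. Suck → loc=B A=clean B=clean
4. Left → loc=A A=clean B=clean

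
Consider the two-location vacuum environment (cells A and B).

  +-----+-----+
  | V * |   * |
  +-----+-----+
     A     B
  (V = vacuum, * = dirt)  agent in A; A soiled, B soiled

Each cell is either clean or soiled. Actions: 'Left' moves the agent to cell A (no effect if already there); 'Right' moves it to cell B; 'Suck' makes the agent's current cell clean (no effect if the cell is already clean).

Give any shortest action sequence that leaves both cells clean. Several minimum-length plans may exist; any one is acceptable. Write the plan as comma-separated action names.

Suck (#1): in A — A clean, B soiled
Right (#2): in B — A clean, B soiled
Suck (#3): in B — A clean, B clean
min 3: Suck A + move + Suck B

Suck, Right, Suck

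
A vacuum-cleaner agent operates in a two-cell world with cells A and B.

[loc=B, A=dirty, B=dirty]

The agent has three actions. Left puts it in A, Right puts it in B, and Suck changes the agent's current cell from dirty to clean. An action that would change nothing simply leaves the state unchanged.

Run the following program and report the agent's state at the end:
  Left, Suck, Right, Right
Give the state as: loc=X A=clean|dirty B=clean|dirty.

1. Left → loc=A A=dirty B=dirty
2. Suck → loc=A A=clean B=dirty
3. Right → loc=B A=clean B=dirty
4. Right → loc=B A=clean B=dirty

loc=B A=clean B=dirty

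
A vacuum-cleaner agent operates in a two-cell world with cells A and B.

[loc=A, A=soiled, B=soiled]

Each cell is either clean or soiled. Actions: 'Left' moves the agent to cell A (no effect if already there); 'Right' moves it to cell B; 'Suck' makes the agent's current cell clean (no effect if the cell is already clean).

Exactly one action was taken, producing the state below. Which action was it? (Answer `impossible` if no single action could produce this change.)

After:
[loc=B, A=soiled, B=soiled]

try  Left: (A; A:soiled, B:soiled)
try Right: (B; A:soiled, B:soiled)  ← match
try  Suck: (A; A:clean, B:soiled)

Right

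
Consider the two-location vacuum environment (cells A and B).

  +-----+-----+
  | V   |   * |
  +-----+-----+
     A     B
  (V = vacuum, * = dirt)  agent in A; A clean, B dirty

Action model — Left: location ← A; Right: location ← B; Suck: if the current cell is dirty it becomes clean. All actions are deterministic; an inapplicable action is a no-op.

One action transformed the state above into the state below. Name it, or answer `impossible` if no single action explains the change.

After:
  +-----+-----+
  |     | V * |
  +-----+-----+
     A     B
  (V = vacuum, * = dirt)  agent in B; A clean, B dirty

try  Left: (A; A:clean, B:dirty)
try Right: (B; A:clean, B:dirty)  ← match
try  Suck: (A; A:clean, B:dirty)

Right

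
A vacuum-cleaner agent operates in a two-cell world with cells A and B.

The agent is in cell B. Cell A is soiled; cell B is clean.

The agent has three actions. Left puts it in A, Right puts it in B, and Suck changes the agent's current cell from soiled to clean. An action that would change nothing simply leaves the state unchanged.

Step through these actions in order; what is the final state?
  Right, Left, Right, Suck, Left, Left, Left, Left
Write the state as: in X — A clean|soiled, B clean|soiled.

in A — A soiled, B clean

1. Right → in B — A soiled, B clean
2. Left → in A — A soiled, B clean
3. Right → in B — A soiled, B clean
4. Suck → in B — A soiled, B clean
5. Left → in A — A soiled, B clean
6. Left → in A — A soiled, B clean
7. Left → in A — A soiled, B clean
8. Left → in A — A soiled, B clean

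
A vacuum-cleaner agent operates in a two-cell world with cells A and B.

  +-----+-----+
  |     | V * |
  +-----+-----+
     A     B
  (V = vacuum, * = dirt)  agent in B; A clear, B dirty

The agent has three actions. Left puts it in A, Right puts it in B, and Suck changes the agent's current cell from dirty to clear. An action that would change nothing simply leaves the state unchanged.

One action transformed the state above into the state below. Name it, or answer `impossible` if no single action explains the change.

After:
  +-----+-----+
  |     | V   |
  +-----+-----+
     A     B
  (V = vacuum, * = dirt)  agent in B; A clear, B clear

try  Left: <A|clear|dirty>
try Right: <B|clear|dirty>
try  Suck: <B|clear|clear>  ← match

Suck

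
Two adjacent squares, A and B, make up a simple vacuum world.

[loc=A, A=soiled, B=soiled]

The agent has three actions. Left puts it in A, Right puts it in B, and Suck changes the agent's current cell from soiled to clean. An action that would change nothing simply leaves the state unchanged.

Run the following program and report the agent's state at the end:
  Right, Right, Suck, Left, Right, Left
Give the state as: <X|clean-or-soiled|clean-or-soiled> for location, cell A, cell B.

<A|soiled|clean>

step 1/6 (Right): <B|soiled|soiled>
step 2/6 (Right): <B|soiled|soiled>
step 3/6 (Suck): <B|soiled|clean>
step 4/6 (Left): <A|soiled|clean>
step 5/6 (Right): <B|soiled|clean>
step 6/6 (Left): <A|soiled|clean>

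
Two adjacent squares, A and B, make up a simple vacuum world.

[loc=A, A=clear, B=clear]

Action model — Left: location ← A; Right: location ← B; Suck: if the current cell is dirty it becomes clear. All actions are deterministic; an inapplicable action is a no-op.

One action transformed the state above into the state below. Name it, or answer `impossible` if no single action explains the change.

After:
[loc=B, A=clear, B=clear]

Right

try  Left: loc=A A=clear B=clear
try Right: loc=B A=clear B=clear  ← match
try  Suck: loc=A A=clear B=clear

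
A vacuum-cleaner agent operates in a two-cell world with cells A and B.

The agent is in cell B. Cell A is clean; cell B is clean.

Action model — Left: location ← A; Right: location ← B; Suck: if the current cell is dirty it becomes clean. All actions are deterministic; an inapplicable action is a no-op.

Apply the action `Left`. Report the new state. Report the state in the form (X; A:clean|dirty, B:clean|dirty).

start: (B; A:clean, B:clean)
[1] after Left: (A; A:clean, B:clean)

(A; A:clean, B:clean)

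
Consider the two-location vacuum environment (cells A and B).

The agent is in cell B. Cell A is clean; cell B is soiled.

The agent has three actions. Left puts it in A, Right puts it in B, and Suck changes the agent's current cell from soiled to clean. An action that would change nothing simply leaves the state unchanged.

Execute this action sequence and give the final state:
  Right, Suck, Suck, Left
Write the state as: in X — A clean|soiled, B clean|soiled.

Right (#1): in B — A clean, B soiled
Suck (#2): in B — A clean, B clean
Suck (#3): in B — A clean, B clean
Left (#4): in A — A clean, B clean

in A — A clean, B clean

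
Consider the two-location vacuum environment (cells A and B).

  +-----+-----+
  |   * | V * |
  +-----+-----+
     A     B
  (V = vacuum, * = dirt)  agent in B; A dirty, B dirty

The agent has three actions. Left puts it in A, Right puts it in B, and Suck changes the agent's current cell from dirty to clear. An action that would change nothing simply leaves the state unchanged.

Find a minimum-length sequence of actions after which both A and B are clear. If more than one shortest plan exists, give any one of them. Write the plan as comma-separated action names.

t=1 Suck ⇒ loc=B A=dirty B=clear
t=2 Left ⇒ loc=A A=dirty B=clear
t=3 Suck ⇒ loc=A A=clear B=clear
min 3: Suck B + move + Suck A

Suck, Left, Suck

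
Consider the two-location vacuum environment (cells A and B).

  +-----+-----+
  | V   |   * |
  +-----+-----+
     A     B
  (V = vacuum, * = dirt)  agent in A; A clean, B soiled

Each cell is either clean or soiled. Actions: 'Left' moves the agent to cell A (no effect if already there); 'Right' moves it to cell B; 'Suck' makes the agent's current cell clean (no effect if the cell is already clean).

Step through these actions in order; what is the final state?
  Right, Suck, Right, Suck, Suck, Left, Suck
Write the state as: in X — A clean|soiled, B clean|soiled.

in A — A clean, B clean

[1] after Right: in B — A clean, B soiled
[2] after Suck: in B — A clean, B clean
[3] after Right: in B — A clean, B clean
[4] after Suck: in B — A clean, B clean
[5] after Suck: in B — A clean, B clean
[6] after Left: in A — A clean, B clean
[7] after Suck: in A — A clean, B clean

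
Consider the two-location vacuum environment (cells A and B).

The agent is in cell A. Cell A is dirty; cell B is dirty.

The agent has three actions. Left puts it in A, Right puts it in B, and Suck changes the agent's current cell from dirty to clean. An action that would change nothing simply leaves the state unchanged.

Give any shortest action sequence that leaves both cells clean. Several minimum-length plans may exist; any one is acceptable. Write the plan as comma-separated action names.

Suck (#1): (A; A:clean, B:dirty)
Right (#2): (B; A:clean, B:dirty)
Suck (#3): (B; A:clean, B:clean)
min 3: Suck A + move + Suck B

Suck, Right, Suck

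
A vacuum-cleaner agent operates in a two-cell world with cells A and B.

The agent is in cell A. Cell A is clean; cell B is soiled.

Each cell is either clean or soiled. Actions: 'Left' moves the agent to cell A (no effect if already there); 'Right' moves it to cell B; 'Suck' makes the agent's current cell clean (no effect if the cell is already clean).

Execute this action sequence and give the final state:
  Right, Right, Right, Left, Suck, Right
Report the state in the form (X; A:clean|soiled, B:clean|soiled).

step 1/6 (Right): (B; A:clean, B:soiled)
step 2/6 (Right): (B; A:clean, B:soiled)
step 3/6 (Right): (B; A:clean, B:soiled)
step 4/6 (Left): (A; A:clean, B:soiled)
step 5/6 (Suck): (A; A:clean, B:soiled)
step 6/6 (Right): (B; A:clean, B:soiled)

(B; A:clean, B:soiled)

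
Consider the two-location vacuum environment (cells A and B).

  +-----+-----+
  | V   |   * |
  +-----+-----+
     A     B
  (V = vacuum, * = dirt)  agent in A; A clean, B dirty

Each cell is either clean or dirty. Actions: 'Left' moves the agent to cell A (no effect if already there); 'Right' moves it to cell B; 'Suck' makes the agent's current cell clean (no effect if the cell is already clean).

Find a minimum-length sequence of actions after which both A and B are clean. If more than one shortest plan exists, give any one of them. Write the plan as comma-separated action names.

Right, Suck

[1] after Right: <B|clean|dirty>
[2] after Suck: <B|clean|clean>
min 2: go B then Suck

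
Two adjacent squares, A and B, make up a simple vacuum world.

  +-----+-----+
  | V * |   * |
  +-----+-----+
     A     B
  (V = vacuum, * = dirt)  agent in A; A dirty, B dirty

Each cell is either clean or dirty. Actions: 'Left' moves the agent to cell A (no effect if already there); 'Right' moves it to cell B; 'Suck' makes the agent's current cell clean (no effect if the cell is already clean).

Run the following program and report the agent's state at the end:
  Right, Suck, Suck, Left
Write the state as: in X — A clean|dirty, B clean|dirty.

step 1/4 (Right): in B — A dirty, B dirty
step 2/4 (Suck): in B — A dirty, B clean
step 3/4 (Suck): in B — A dirty, B clean
step 4/4 (Left): in A — A dirty, B clean

in A — A dirty, B clean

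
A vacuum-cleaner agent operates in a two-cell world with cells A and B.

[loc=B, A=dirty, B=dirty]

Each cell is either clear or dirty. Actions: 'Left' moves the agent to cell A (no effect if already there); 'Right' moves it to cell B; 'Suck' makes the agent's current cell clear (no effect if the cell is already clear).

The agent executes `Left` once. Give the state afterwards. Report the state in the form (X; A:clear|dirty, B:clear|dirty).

start: (B; A:dirty, B:dirty)
1. Left → (A; A:dirty, B:dirty)

(A; A:dirty, B:dirty)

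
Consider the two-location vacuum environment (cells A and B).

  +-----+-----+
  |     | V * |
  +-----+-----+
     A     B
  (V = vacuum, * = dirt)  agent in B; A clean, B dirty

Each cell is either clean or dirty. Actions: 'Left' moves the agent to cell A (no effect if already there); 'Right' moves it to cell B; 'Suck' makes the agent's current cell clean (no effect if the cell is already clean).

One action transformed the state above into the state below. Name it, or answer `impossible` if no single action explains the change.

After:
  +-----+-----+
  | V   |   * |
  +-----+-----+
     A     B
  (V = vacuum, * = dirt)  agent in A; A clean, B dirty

try  Left: loc=A A=clean B=dirty  ← match
try Right: loc=B A=clean B=dirty
try  Suck: loc=B A=clean B=clean

Left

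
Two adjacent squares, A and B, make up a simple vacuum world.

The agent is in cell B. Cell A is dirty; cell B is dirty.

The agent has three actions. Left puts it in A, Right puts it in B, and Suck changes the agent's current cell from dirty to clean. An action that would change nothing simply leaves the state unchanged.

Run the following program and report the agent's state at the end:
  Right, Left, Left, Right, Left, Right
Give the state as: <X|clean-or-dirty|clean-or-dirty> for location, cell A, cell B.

1. Right → <B|dirty|dirty>
2. Left → <A|dirty|dirty>
3. Left → <A|dirty|dirty>
4. Right → <B|dirty|dirty>
5. Left → <A|dirty|dirty>
6. Right → <B|dirty|dirty>

<B|dirty|dirty>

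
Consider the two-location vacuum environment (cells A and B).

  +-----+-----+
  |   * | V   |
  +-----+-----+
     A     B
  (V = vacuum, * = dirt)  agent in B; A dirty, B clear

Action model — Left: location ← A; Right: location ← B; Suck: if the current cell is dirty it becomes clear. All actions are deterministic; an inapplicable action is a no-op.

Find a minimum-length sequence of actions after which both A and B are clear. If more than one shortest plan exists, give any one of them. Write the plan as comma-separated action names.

1) do Left; now (A; A:dirty, B:clear)
2) do Suck; now (A; A:clear, B:clear)
min 2: go A then Suck

Left, Suck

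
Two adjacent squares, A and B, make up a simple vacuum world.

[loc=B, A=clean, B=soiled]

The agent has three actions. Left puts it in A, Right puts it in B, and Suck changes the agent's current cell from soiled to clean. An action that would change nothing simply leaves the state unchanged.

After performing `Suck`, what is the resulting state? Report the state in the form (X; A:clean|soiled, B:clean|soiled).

start: (B; A:clean, B:soiled)
[1] after Suck: (B; A:clean, B:clean)

(B; A:clean, B:clean)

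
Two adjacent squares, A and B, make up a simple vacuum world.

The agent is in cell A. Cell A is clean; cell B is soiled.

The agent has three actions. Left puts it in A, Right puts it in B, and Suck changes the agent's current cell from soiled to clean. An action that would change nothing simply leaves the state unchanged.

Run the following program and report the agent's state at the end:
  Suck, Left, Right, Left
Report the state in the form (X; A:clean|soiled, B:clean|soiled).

step 1/4 (Suck): (A; A:clean, B:soiled)
step 2/4 (Left): (A; A:clean, B:soiled)
step 3/4 (Right): (B; A:clean, B:soiled)
step 4/4 (Left): (A; A:clean, B:soiled)

(A; A:clean, B:soiled)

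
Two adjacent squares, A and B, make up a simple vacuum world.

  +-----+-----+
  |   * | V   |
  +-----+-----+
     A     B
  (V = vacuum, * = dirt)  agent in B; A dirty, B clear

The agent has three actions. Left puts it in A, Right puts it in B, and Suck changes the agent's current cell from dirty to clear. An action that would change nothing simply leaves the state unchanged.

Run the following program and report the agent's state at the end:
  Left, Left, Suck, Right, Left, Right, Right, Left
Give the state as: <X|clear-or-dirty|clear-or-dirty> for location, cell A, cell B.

<A|clear|clear>

step 1/8 (Left): <A|dirty|clear>
step 2/8 (Left): <A|dirty|clear>
step 3/8 (Suck): <A|clear|clear>
step 4/8 (Right): <B|clear|clear>
step 5/8 (Left): <A|clear|clear>
step 6/8 (Right): <B|clear|clear>
step 7/8 (Right): <B|clear|clear>
step 8/8 (Left): <A|clear|clear>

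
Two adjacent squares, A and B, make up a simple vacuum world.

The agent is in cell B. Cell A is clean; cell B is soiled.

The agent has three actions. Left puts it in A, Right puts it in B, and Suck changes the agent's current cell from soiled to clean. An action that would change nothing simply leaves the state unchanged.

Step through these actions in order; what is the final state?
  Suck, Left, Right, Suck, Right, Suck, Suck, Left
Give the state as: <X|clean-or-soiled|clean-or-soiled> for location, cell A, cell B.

<A|clean|clean>

[1] after Suck: <B|clean|clean>
[2] after Left: <A|clean|clean>
[3] after Right: <B|clean|clean>
[4] after Suck: <B|clean|clean>
[5] after Right: <B|clean|clean>
[6] after Suck: <B|clean|clean>
[7] after Suck: <B|clean|clean>
[8] after Left: <A|clean|clean>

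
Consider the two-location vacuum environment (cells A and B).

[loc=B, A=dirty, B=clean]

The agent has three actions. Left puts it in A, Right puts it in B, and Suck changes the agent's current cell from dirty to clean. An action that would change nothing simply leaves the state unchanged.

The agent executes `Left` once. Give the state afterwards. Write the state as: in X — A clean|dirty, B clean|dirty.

start: in B — A dirty, B clean
1. Left → in A — A dirty, B clean

in A — A dirty, B clean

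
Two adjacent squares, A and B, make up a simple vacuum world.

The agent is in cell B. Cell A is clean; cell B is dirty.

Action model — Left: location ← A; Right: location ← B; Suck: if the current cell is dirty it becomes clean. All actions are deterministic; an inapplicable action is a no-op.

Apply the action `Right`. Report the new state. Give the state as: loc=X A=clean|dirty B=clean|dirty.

loc=B A=clean B=dirty

start: loc=B A=clean B=dirty
Right (#1): loc=B A=clean B=dirty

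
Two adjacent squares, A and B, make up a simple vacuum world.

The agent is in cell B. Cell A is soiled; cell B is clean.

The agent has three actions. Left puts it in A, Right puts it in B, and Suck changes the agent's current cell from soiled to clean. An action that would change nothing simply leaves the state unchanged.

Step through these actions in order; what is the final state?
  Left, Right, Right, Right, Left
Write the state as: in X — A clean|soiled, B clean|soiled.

in A — A soiled, B clean

step 1/5 (Left): in A — A soiled, B clean
step 2/5 (Right): in B — A soiled, B clean
step 3/5 (Right): in B — A soiled, B clean
step 4/5 (Right): in B — A soiled, B clean
step 5/5 (Left): in A — A soiled, B clean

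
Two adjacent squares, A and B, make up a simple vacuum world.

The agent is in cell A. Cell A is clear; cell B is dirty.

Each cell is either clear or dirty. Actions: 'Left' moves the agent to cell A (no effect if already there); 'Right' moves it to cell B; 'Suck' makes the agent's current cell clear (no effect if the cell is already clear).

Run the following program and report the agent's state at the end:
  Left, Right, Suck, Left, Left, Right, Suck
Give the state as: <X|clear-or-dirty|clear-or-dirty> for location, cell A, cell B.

step 1/7 (Left): <A|clear|dirty>
step 2/7 (Right): <B|clear|dirty>
step 3/7 (Suck): <B|clear|clear>
step 4/7 (Left): <A|clear|clear>
step 5/7 (Left): <A|clear|clear>
step 6/7 (Right): <B|clear|clear>
step 7/7 (Suck): <B|clear|clear>

<B|clear|clear>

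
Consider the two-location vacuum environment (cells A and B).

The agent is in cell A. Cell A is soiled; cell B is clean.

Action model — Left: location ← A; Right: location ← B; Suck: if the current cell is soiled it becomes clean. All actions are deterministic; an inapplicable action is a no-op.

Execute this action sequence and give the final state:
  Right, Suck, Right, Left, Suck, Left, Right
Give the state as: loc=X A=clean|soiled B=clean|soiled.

loc=B A=clean B=clean

[1] after Right: loc=B A=soiled B=clean
[2] after Suck: loc=B A=soiled B=clean
[3] after Right: loc=B A=soiled B=clean
[4] after Left: loc=A A=soiled B=clean
[5] after Suck: loc=A A=clean B=clean
[6] after Left: loc=A A=clean B=clean
[7] after Right: loc=B A=clean B=clean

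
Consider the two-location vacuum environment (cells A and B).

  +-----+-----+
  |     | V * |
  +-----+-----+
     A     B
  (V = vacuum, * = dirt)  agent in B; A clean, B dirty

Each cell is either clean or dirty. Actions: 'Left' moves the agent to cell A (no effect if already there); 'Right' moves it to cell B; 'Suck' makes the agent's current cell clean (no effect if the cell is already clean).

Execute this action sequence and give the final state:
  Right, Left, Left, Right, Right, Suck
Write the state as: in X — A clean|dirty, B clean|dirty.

Right (#1): in B — A clean, B dirty
Left (#2): in A — A clean, B dirty
Left (#3): in A — A clean, B dirty
Right (#4): in B — A clean, B dirty
Right (#5): in B — A clean, B dirty
Suck (#6): in B — A clean, B clean

in B — A clean, B clean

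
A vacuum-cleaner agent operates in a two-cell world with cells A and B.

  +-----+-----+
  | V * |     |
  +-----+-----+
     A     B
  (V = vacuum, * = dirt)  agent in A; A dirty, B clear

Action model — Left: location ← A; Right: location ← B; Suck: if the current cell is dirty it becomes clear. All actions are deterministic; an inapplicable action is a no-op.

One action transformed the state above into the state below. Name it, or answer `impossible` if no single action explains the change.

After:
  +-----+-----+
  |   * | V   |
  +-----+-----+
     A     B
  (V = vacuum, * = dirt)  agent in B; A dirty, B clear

Right

try  Left: <A|dirty|clear>
try Right: <B|dirty|clear>  ← match
try  Suck: <A|clear|clear>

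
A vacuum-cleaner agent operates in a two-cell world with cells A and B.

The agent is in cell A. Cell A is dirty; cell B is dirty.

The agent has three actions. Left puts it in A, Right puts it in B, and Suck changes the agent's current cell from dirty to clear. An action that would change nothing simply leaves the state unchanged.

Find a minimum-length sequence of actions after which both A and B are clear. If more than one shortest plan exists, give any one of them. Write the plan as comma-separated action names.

step 1/3 (Suck): loc=A A=clear B=dirty
step 2/3 (Right): loc=B A=clear B=dirty
step 3/3 (Suck): loc=B A=clear B=clear
min 3: Suck A + move + Suck B

Suck, Right, Suck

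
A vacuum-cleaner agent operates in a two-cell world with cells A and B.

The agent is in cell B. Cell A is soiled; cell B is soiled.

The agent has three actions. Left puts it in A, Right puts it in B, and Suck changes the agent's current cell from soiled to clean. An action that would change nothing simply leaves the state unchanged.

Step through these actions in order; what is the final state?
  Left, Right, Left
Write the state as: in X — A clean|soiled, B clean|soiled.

in A — A soiled, B soiled

t=1 Left ⇒ in A — A soiled, B soiled
t=2 Right ⇒ in B — A soiled, B soiled
t=3 Left ⇒ in A — A soiled, B soiled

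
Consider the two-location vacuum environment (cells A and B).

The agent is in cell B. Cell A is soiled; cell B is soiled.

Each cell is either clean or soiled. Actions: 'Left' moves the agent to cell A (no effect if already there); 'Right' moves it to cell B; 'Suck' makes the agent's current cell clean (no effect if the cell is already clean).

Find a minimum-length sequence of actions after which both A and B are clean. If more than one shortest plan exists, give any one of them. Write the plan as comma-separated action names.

Suck, Left, Suck

t=1 Suck ⇒ loc=B A=soiled B=clean
t=2 Left ⇒ loc=A A=soiled B=clean
t=3 Suck ⇒ loc=A A=clean B=clean
min 3: Suck B + move + Suck A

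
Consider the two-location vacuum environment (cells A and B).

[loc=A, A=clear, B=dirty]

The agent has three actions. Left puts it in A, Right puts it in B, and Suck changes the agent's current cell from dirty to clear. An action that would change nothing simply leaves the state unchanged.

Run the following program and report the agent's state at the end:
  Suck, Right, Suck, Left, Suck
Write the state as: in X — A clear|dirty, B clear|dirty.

1. Suck → in A — A clear, B dirty
2. Right → in B — A clear, B dirty
3. Suck → in B — A clear, B clear
4. Left → in A — A clear, B clear
5. Suck → in A — A clear, B clear

in A — A clear, B clear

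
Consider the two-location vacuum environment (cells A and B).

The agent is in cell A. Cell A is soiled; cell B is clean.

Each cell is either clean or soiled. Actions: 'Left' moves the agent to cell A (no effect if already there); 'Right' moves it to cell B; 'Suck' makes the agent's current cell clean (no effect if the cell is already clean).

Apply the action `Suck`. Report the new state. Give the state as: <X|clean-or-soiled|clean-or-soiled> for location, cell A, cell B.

<A|clean|clean>

start: <A|soiled|clean>
1) do Suck; now <A|clean|clean>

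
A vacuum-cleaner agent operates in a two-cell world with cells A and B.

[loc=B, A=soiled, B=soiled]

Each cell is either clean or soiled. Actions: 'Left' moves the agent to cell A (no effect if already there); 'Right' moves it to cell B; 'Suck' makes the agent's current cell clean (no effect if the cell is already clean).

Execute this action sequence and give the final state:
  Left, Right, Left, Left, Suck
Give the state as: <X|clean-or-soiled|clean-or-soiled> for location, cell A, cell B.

<A|clean|soiled>

1. Left → <A|soiled|soiled>
2. Right → <B|soiled|soiled>
3. Left → <A|soiled|soiled>
4. Left → <A|soiled|soiled>
5. Suck → <A|clean|soiled>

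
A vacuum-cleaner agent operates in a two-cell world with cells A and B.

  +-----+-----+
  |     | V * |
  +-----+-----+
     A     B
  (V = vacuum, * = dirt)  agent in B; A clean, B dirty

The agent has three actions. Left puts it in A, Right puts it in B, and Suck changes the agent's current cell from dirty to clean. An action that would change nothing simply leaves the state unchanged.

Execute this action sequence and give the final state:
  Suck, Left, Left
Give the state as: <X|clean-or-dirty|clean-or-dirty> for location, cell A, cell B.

<A|clean|clean>

Suck (#1): <B|clean|clean>
Left (#2): <A|clean|clean>
Left (#3): <A|clean|clean>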